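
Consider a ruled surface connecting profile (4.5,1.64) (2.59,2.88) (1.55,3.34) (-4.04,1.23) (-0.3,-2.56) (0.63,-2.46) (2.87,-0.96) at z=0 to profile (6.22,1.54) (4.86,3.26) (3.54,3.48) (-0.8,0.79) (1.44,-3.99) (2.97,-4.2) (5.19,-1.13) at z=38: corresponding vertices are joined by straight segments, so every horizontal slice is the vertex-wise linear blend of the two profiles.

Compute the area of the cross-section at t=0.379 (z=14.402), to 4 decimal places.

Area at t=0.379: 30.0665

Cross-section at t=0.379: each vertex is (1-t)·p0[i] + t·p1[i].
  v1: (1-0.379)·(4.5,1.64) + 0.379·(6.22,1.54) = (5.1519,1.6021)
  v2: (1-0.379)·(2.59,2.88) + 0.379·(4.86,3.26) = (3.4503,3.0240)
  v3: (1-0.379)·(1.55,3.34) + 0.379·(3.54,3.48) = (2.3042,3.3931)
  v4: (1-0.379)·(-4.04,1.23) + 0.379·(-0.8,0.79) = (-2.8120,1.0632)
  v5: (1-0.379)·(-0.3,-2.56) + 0.379·(1.44,-3.99) = (0.3595,-3.1020)
  v6: (1-0.379)·(0.63,-2.46) + 0.379·(2.97,-4.2) = (1.5169,-3.1195)
  v7: (1-0.379)·(2.87,-0.96) + 0.379·(5.19,-1.13) = (3.7493,-1.0244)
Shoelace sum Σ(x_i·y_{i+1} − x_{i+1}·y_i):
  i=1: 5.1519·3.0240 − 3.4503·1.6021 = +10.0516 (running +10.0516)
  i=2: 3.4503·3.3931 − 2.3042·3.0240 = +4.7392 (running +14.7908)
  i=3: 2.3042·1.0632 − -2.8120·3.3931 = +11.9913 (running +26.7822)
  i=4: -2.8120·-3.1020 − 0.3595·1.0632 = +8.3407 (running +35.1228)
  i=5: 0.3595·-3.1195 − 1.5169·-3.1020 = +3.5839 (running +38.7068)
  i=6: 1.5169·-1.0244 − 3.7493·-3.1195 = +10.1418 (running +48.8486)
  i=7: 3.7493·1.6021 − 5.1519·-1.0244 = +11.2845 (running +60.1330)
Area = |Σ|/2 = |60.1330|/2 = 30.0665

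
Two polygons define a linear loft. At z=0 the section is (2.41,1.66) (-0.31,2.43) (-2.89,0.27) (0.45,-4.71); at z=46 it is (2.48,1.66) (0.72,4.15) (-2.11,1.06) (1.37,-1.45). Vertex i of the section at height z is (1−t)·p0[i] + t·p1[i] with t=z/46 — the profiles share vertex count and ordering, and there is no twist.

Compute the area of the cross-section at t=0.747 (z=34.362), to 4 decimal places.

Cross-section at t=0.747: each vertex is (1-t)·p0[i] + t·p1[i].
  v1: (1-0.747)·(2.41,1.66) + 0.747·(2.48,1.66) = (2.4623,1.6600)
  v2: (1-0.747)·(-0.31,2.43) + 0.747·(0.72,4.15) = (0.4594,3.7148)
  v3: (1-0.747)·(-2.89,0.27) + 0.747·(-2.11,1.06) = (-2.3073,0.8601)
  v4: (1-0.747)·(0.45,-4.71) + 0.747·(1.37,-1.45) = (1.1372,-2.2748)
Shoelace sum Σ(x_i·y_{i+1} − x_{i+1}·y_i):
  i=1: 2.4623·3.7148 − 0.4594·1.6600 = +8.3844 (running +8.3844)
  i=2: 0.4594·0.8601 − -2.3073·3.7148 = +8.9666 (running +17.3509)
  i=3: -2.3073·-2.2748 − 1.1372·0.8601 = +4.2705 (running +21.6215)
  i=4: 1.1372·1.6600 − 2.4623·-2.2748 = +7.4890 (running +29.1104)
Area = |Σ|/2 = |29.1104|/2 = 14.5552

Area at t=0.747: 14.5552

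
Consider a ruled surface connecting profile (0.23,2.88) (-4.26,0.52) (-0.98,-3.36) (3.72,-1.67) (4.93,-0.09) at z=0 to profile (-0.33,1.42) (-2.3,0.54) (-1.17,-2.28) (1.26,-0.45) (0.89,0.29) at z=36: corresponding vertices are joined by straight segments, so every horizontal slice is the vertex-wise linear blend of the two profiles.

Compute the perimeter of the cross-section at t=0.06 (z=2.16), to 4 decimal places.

Perimeter at t=0.06: 21.9333

Cross-section at t=0.06: each vertex is (1-t)·p0[i] + t·p1[i].
  v1: (1-0.06)·(0.23,2.88) + 0.06·(-0.33,1.42) = (0.1964,2.7924)
  v2: (1-0.06)·(-4.26,0.52) + 0.06·(-2.3,0.54) = (-4.1424,0.5212)
  v3: (1-0.06)·(-0.98,-3.36) + 0.06·(-1.17,-2.28) = (-0.9914,-3.2952)
  v4: (1-0.06)·(3.72,-1.67) + 0.06·(1.26,-0.45) = (3.5724,-1.5968)
  v5: (1-0.06)·(4.93,-0.09) + 0.06·(0.89,0.29) = (4.6876,-0.0672)
Perimeter = Σ |v_{i+1} − v_i|:
  edge 1→2: √(-4.3388² + -2.2712²) = 4.8973 (running 4.8973)
  edge 2→3: √(3.1510² + -3.8164²) = 4.9491 (running 9.8464)
  edge 3→4: √(4.5638² + 1.6984²) = 4.8696 (running 14.7160)
  edge 4→5: √(1.1152² + 1.5296²) = 1.8930 (running 16.6090)
  edge 5→1: √(-4.4912² + 2.8596²) = 5.3243 (running 21.9333)
Perimeter = 21.9333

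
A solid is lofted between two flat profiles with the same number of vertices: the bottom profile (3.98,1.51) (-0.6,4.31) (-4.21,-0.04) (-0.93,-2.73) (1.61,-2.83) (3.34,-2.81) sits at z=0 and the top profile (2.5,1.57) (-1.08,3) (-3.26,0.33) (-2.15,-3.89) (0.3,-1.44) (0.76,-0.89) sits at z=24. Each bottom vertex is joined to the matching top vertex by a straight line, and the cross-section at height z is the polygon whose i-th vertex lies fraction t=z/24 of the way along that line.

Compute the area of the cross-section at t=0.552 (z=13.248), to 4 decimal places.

Cross-section at t=0.552: each vertex is (1-t)·p0[i] + t·p1[i].
  v1: (1-0.552)·(3.98,1.51) + 0.552·(2.5,1.57) = (3.1630,1.5431)
  v2: (1-0.552)·(-0.6,4.31) + 0.552·(-1.08,3) = (-0.8650,3.5869)
  v3: (1-0.552)·(-4.21,-0.04) + 0.552·(-3.26,0.33) = (-3.6856,0.1642)
  v4: (1-0.552)·(-0.93,-2.73) + 0.552·(-2.15,-3.89) = (-1.6034,-3.3703)
  v5: (1-0.552)·(1.61,-2.83) + 0.552·(0.3,-1.44) = (0.8869,-2.0627)
  v6: (1-0.552)·(3.34,-2.81) + 0.552·(0.76,-0.89) = (1.9158,-1.7502)
Shoelace sum Σ(x_i·y_{i+1} − x_{i+1}·y_i):
  i=1: 3.1630·3.5869 − -0.8650·1.5431 = +12.6802 (running +12.6802)
  i=2: -0.8650·0.1642 − -3.6856·3.5869 = +13.0777 (running +25.7579)
  i=3: -3.6856·-3.3703 − -1.6034·0.1642 = +12.6850 (running +38.4429)
  i=4: -1.6034·-2.0627 − 0.8869·-3.3703 = +6.2965 (running +44.7394)
  i=5: 0.8869·-1.7502 − 1.9158·-2.0627 = +2.3997 (running +47.1391)
  i=6: 1.9158·1.5431 − 3.1630·-1.7502 = +8.4922 (running +55.6313)
Area = |Σ|/2 = |55.6313|/2 = 27.8157

Area at t=0.552: 27.8157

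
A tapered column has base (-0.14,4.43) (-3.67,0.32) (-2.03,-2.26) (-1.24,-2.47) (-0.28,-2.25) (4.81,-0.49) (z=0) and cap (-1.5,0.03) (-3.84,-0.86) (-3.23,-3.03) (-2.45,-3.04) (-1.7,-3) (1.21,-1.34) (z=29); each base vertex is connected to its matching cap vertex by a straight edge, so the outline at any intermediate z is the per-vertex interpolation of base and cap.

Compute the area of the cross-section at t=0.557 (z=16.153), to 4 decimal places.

Area at t=0.557: 17.3317

Cross-section at t=0.557: each vertex is (1-t)·p0[i] + t·p1[i].
  v1: (1-0.557)·(-0.14,4.43) + 0.557·(-1.5,0.03) = (-0.8975,1.9792)
  v2: (1-0.557)·(-3.67,0.32) + 0.557·(-3.84,-0.86) = (-3.7647,-0.3373)
  v3: (1-0.557)·(-2.03,-2.26) + 0.557·(-3.23,-3.03) = (-2.6984,-2.6889)
  v4: (1-0.557)·(-1.24,-2.47) + 0.557·(-2.45,-3.04) = (-1.9140,-2.7875)
  v5: (1-0.557)·(-0.28,-2.25) + 0.557·(-1.7,-3) = (-1.0709,-2.6678)
  v6: (1-0.557)·(4.81,-0.49) + 0.557·(1.21,-1.34) = (2.8048,-0.9635)
Shoelace sum Σ(x_i·y_{i+1} − x_{i+1}·y_i):
  i=1: -0.8975·-0.3373 − -3.7647·1.9792 = +7.7538 (running +7.7538)
  i=2: -3.7647·-2.6889 − -2.6984·-0.3373 = +9.2128 (running +16.9665)
  i=3: -2.6984·-2.7875 − -1.9140·-2.6889 = +2.3753 (running +19.3419)
  i=4: -1.9140·-2.6678 − -1.0709·-2.7875 = +2.1208 (running +21.4626)
  i=5: -1.0709·-0.9635 − 2.8048·-2.6678 = +8.5143 (running +29.9769)
  i=6: 2.8048·1.9792 − -0.8975·-0.9635 = +4.6865 (running +34.6635)
Area = |Σ|/2 = |34.6635|/2 = 17.3317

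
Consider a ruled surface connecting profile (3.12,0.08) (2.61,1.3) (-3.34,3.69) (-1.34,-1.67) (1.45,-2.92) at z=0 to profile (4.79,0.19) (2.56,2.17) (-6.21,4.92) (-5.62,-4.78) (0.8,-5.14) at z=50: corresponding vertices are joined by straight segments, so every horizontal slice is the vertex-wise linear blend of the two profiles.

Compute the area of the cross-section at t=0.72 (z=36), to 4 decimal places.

Cross-section at t=0.72: each vertex is (1-t)·p0[i] + t·p1[i].
  v1: (1-0.72)·(3.12,0.08) + 0.72·(4.79,0.19) = (4.3224,0.1592)
  v2: (1-0.72)·(2.61,1.3) + 0.72·(2.56,2.17) = (2.5740,1.9264)
  v3: (1-0.72)·(-3.34,3.69) + 0.72·(-6.21,4.92) = (-5.4064,4.5756)
  v4: (1-0.72)·(-1.34,-1.67) + 0.72·(-5.62,-4.78) = (-4.4216,-3.9092)
  v5: (1-0.72)·(1.45,-2.92) + 0.72·(0.8,-5.14) = (0.9820,-4.5184)
Shoelace sum Σ(x_i·y_{i+1} − x_{i+1}·y_i):
  i=1: 4.3224·1.9264 − 2.5740·0.1592 = +7.9169 (running +7.9169)
  i=2: 2.5740·4.5756 − -5.4064·1.9264 = +22.1925 (running +30.1094)
  i=3: -5.4064·-3.9092 − -4.4216·4.5756 = +41.3662 (running +71.4755)
  i=4: -4.4216·-4.5184 − 0.9820·-3.9092 = +23.8174 (running +95.2929)
  i=5: 0.9820·0.1592 − 4.3224·-4.5184 = +19.6867 (running +114.9796)
Area = |Σ|/2 = |114.9796|/2 = 57.4898

Area at t=0.72: 57.4898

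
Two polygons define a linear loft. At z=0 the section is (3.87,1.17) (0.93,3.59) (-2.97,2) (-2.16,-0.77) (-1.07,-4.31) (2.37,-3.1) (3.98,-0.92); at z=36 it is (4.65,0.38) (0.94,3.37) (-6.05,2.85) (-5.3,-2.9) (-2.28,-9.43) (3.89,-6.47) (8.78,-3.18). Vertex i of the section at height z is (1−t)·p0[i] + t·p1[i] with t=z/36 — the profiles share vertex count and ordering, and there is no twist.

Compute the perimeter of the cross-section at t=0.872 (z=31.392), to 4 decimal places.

Cross-section at t=0.872: each vertex is (1-t)·p0[i] + t·p1[i].
  v1: (1-0.872)·(3.87,1.17) + 0.872·(4.65,0.38) = (4.5502,0.4811)
  v2: (1-0.872)·(0.93,3.59) + 0.872·(0.94,3.37) = (0.9387,3.3982)
  v3: (1-0.872)·(-2.97,2) + 0.872·(-6.05,2.85) = (-5.6558,2.7412)
  v4: (1-0.872)·(-2.16,-0.77) + 0.872·(-5.3,-2.9) = (-4.8981,-2.6274)
  v5: (1-0.872)·(-1.07,-4.31) + 0.872·(-2.28,-9.43) = (-2.1251,-8.7746)
  v6: (1-0.872)·(2.37,-3.1) + 0.872·(3.89,-6.47) = (3.6954,-6.0386)
  v7: (1-0.872)·(3.98,-0.92) + 0.872·(8.78,-3.18) = (8.1656,-2.8907)
Perimeter = Σ |v_{i+1} − v_i|:
  edge 1→2: √(-3.6114² + 2.9170²) = 4.6424 (running 4.6424)
  edge 2→3: √(-6.5945² + -0.6570²) = 6.6271 (running 11.2695)
  edge 3→4: √(0.7577² + -5.3686²) = 5.4218 (running 16.6913)
  edge 4→5: √(2.7730² + -6.1473²) = 6.7438 (running 23.4350)
  edge 5→6: √(5.8206² + 2.7360²) = 6.4315 (running 29.8666)
  edge 6→7: √(4.4702² + 3.1479²) = 5.4673 (running 35.3339)
  edge 7→1: √(-3.6154² + 3.3718²) = 4.9438 (running 40.2776)
Perimeter = 40.2776

Perimeter at t=0.872: 40.2776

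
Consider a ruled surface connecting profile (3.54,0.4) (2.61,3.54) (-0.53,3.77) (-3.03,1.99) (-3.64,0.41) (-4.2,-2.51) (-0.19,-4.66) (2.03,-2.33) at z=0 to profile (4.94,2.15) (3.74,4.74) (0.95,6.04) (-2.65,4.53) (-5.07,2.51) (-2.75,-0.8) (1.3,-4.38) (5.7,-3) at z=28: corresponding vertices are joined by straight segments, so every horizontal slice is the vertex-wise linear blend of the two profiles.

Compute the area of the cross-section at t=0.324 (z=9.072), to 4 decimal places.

Cross-section at t=0.324: each vertex is (1-t)·p0[i] + t·p1[i].
  v1: (1-0.324)·(3.54,0.4) + 0.324·(4.94,2.15) = (3.9936,0.9670)
  v2: (1-0.324)·(2.61,3.54) + 0.324·(3.74,4.74) = (2.9761,3.9288)
  v3: (1-0.324)·(-0.53,3.77) + 0.324·(0.95,6.04) = (-0.0505,4.5055)
  v4: (1-0.324)·(-3.03,1.99) + 0.324·(-2.65,4.53) = (-2.9069,2.8130)
  v5: (1-0.324)·(-3.64,0.41) + 0.324·(-5.07,2.51) = (-4.1033,1.0904)
  v6: (1-0.324)·(-4.2,-2.51) + 0.324·(-2.75,-0.8) = (-3.7302,-1.9560)
  v7: (1-0.324)·(-0.19,-4.66) + 0.324·(1.3,-4.38) = (0.2928,-4.5693)
  v8: (1-0.324)·(2.03,-2.33) + 0.324·(5.7,-3) = (3.2191,-2.5471)
Shoelace sum Σ(x_i·y_{i+1} − x_{i+1}·y_i):
  i=1: 3.9936·3.9288 − 2.9761·0.9670 = +12.8121 (running +12.8121)
  i=2: 2.9761·4.5055 − -0.0505·3.9288 = +13.6072 (running +26.4193)
  i=3: -0.0505·2.8130 − -2.9069·4.5055 = +12.9549 (running +39.3742)
  i=4: -2.9069·1.0904 − -4.1033·2.8130 = +8.3728 (running +47.7470)
  i=5: -4.1033·-1.9560 − -3.7302·1.0904 = +12.0933 (running +59.8404)
  i=6: -3.7302·-4.5693 − 0.2928·-1.9560 = +17.6170 (running +77.4573)
  i=7: 0.2928·-2.5471 − 3.2191·-4.5693 = +13.9632 (running +91.4205)
  i=8: 3.2191·0.9670 − 3.9936·-2.5471 = +13.2849 (running +104.7054)
Area = |Σ|/2 = |104.7054|/2 = 52.3527

Area at t=0.324: 52.3527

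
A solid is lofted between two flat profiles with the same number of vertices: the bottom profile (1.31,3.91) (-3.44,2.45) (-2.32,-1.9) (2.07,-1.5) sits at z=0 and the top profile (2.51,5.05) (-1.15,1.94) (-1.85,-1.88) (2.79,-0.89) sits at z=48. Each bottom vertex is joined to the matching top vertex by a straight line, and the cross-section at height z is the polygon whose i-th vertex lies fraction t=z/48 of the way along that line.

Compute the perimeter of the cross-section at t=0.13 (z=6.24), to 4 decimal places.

Cross-section at t=0.13: each vertex is (1-t)·p0[i] + t·p1[i].
  v1: (1-0.13)·(1.31,3.91) + 0.13·(2.51,5.05) = (1.4660,4.0582)
  v2: (1-0.13)·(-3.44,2.45) + 0.13·(-1.15,1.94) = (-3.1423,2.3837)
  v3: (1-0.13)·(-2.32,-1.9) + 0.13·(-1.85,-1.88) = (-2.2589,-1.8974)
  v4: (1-0.13)·(2.07,-1.5) + 0.13·(2.79,-0.89) = (2.1636,-1.4207)
Perimeter = Σ |v_{i+1} − v_i|:
  edge 1→2: √(-4.6083² + -1.6745²) = 4.9031 (running 4.9031)
  edge 2→3: √(0.8834² + -4.2811²) = 4.3713 (running 9.2744)
  edge 3→4: √(4.4225² + 0.4767²) = 4.4481 (running 13.7225)
  edge 4→1: √(-0.6976² + 5.4789²) = 5.5231 (running 19.2456)
Perimeter = 19.2456

Perimeter at t=0.13: 19.2456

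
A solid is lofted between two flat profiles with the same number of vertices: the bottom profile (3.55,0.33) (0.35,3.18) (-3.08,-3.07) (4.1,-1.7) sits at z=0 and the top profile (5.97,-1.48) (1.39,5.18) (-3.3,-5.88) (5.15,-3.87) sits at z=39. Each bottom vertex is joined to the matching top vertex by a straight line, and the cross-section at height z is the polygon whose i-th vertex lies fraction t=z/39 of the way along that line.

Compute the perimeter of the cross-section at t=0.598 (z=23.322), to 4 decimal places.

Perimeter at t=0.598: 26.9509

Cross-section at t=0.598: each vertex is (1-t)·p0[i] + t·p1[i].
  v1: (1-0.598)·(3.55,0.33) + 0.598·(5.97,-1.48) = (4.9972,-0.7524)
  v2: (1-0.598)·(0.35,3.18) + 0.598·(1.39,5.18) = (0.9719,4.3760)
  v3: (1-0.598)·(-3.08,-3.07) + 0.598·(-3.3,-5.88) = (-3.2116,-4.7504)
  v4: (1-0.598)·(4.1,-1.7) + 0.598·(5.15,-3.87) = (4.7279,-2.9977)
Perimeter = Σ |v_{i+1} − v_i|:
  edge 1→2: √(-4.0252² + 5.1284²) = 6.5194 (running 6.5194)
  edge 2→3: √(-4.1835² + -9.1264²) = 10.0395 (running 16.5590)
  edge 3→4: √(7.9395² + 1.7527²) = 8.1306 (running 24.6896)
  edge 4→1: √(0.2693² + 2.2453²) = 2.2614 (running 26.9509)
Perimeter = 26.9509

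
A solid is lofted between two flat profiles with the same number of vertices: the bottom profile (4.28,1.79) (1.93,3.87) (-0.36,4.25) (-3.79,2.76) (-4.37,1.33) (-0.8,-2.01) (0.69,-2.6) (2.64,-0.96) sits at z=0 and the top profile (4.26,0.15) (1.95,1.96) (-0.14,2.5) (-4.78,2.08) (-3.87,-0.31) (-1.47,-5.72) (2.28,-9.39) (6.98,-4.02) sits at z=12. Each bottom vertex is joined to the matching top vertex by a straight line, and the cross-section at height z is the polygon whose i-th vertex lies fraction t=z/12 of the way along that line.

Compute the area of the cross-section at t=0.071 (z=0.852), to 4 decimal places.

Cross-section at t=0.071: each vertex is (1-t)·p0[i] + t·p1[i].
  v1: (1-0.071)·(4.28,1.79) + 0.071·(4.26,0.15) = (4.2786,1.6736)
  v2: (1-0.071)·(1.93,3.87) + 0.071·(1.95,1.96) = (1.9314,3.7344)
  v3: (1-0.071)·(-0.36,4.25) + 0.071·(-0.14,2.5) = (-0.3444,4.1258)
  v4: (1-0.071)·(-3.79,2.76) + 0.071·(-4.78,2.08) = (-3.8603,2.7117)
  v5: (1-0.071)·(-4.37,1.33) + 0.071·(-3.87,-0.31) = (-4.3345,1.2136)
  v6: (1-0.071)·(-0.8,-2.01) + 0.071·(-1.47,-5.72) = (-0.8476,-2.2734)
  v7: (1-0.071)·(0.69,-2.6) + 0.071·(2.28,-9.39) = (0.8029,-3.0821)
  v8: (1-0.071)·(2.64,-0.96) + 0.071·(6.98,-4.02) = (2.9481,-1.1773)
Shoelace sum Σ(x_i·y_{i+1} − x_{i+1}·y_i):
  i=1: 4.2786·3.7344 − 1.9314·1.6736 = +12.7455 (running +12.7455)
  i=2: 1.9314·4.1258 − -0.3444·3.7344 = +9.2546 (running +22.0001)
  i=3: -0.3444·2.7117 − -3.8603·4.1258 = +14.9927 (running +36.9929)
  i=4: -3.8603·1.2136 − -4.3345·2.7117 = +7.0693 (running +44.0621)
  i=5: -4.3345·-2.2734 − -0.8476·1.2136 = +10.8827 (running +54.9448)
  i=6: -0.8476·-3.0821 − 0.8029·-2.2734 = +4.4376 (running +59.3824)
  i=7: 0.8029·-1.1773 − 2.9481·-3.0821 = +8.1412 (running +67.5236)
  i=8: 2.9481·1.6736 − 4.2786·-1.1773 = +9.9709 (running +77.4945)
Area = |Σ|/2 = |77.4945|/2 = 38.7473

Area at t=0.071: 38.7473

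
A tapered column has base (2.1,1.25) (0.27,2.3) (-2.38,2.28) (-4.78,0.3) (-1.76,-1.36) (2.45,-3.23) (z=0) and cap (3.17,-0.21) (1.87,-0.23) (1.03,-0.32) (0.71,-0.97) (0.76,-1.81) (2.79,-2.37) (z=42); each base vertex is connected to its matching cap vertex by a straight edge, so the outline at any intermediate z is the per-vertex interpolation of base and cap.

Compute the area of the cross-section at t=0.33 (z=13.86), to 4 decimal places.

Area at t=0.33: 15.2437

Cross-section at t=0.33: each vertex is (1-t)·p0[i] + t·p1[i].
  v1: (1-0.33)·(2.1,1.25) + 0.33·(3.17,-0.21) = (2.4531,0.7682)
  v2: (1-0.33)·(0.27,2.3) + 0.33·(1.87,-0.23) = (0.7980,1.4651)
  v3: (1-0.33)·(-2.38,2.28) + 0.33·(1.03,-0.32) = (-1.2547,1.4220)
  v4: (1-0.33)·(-4.78,0.3) + 0.33·(0.71,-0.97) = (-2.9683,-0.1191)
  v5: (1-0.33)·(-1.76,-1.36) + 0.33·(0.76,-1.81) = (-0.9284,-1.5085)
  v6: (1-0.33)·(2.45,-3.23) + 0.33·(2.79,-2.37) = (2.5622,-2.9462)
Shoelace sum Σ(x_i·y_{i+1} − x_{i+1}·y_i):
  i=1: 2.4531·1.4651 − 0.7980·0.7682 = +2.9810 (running +2.9810)
  i=2: 0.7980·1.4220 − -1.2547·1.4651 = +2.9730 (running +5.9540)
  i=3: -1.2547·-0.1191 − -2.9683·1.4220 = +4.3704 (running +10.3244)
  i=4: -2.9683·-1.5085 − -0.9284·-0.1191 = +4.3671 (running +14.6915)
  i=5: -0.9284·-2.9462 − 2.5622·-1.5085 = +6.6003 (running +21.2918)
  i=6: 2.5622·0.7682 − 2.4531·-2.9462 = +9.1956 (running +30.4874)
Area = |Σ|/2 = |30.4874|/2 = 15.2437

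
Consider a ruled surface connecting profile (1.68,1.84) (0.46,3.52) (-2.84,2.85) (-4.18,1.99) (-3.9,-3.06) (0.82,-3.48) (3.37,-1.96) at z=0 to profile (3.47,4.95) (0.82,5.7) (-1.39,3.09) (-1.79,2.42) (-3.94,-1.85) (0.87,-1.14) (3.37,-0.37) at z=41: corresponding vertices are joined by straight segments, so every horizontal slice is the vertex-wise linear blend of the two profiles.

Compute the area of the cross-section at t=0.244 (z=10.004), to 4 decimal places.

Cross-section at t=0.244: each vertex is (1-t)·p0[i] + t·p1[i].
  v1: (1-0.244)·(1.68,1.84) + 0.244·(3.47,4.95) = (2.1168,2.5988)
  v2: (1-0.244)·(0.46,3.52) + 0.244·(0.82,5.7) = (0.5478,4.0519)
  v3: (1-0.244)·(-2.84,2.85) + 0.244·(-1.39,3.09) = (-2.4862,2.9086)
  v4: (1-0.244)·(-4.18,1.99) + 0.244·(-1.79,2.42) = (-3.5968,2.0949)
  v5: (1-0.244)·(-3.9,-3.06) + 0.244·(-3.94,-1.85) = (-3.9098,-2.7648)
  v6: (1-0.244)·(0.82,-3.48) + 0.244·(0.87,-1.14) = (0.8322,-2.9090)
  v7: (1-0.244)·(3.37,-1.96) + 0.244·(3.37,-0.37) = (3.3700,-1.5720)
Shoelace sum Σ(x_i·y_{i+1} − x_{i+1}·y_i):
  i=1: 2.1168·4.0519 − 0.5478·2.5988 = +7.1532 (running +7.1532)
  i=2: 0.5478·2.9086 − -2.4862·4.0519 = +11.6673 (running +18.8205)
  i=3: -2.4862·2.0949 − -3.5968·2.9086 = +5.2532 (running +24.0737)
  i=4: -3.5968·-2.7648 − -3.9098·2.0949 = +18.1350 (running +42.2088)
  i=5: -3.9098·-2.9090 − 0.8322·-2.7648 = +13.6745 (running +55.8833)
  i=6: 0.8322·-1.5720 − 3.3700·-2.9090 = +8.4952 (running +64.3785)
  i=7: 3.3700·2.5988 − 2.1168·-1.5720 = +12.0857 (running +76.4642)
Area = |Σ|/2 = |76.4642|/2 = 38.2321

Area at t=0.244: 38.2321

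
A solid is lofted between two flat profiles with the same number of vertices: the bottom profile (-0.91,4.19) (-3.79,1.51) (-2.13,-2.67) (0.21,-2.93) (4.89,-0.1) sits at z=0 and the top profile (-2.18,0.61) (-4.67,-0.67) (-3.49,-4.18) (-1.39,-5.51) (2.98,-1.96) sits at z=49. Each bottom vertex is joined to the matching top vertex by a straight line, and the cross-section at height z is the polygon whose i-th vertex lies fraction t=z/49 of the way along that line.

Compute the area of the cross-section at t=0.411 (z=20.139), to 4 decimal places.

Cross-section at t=0.411: each vertex is (1-t)·p0[i] + t·p1[i].
  v1: (1-0.411)·(-0.91,4.19) + 0.411·(-2.18,0.61) = (-1.4320,2.7186)
  v2: (1-0.411)·(-3.79,1.51) + 0.411·(-4.67,-0.67) = (-4.1517,0.6140)
  v3: (1-0.411)·(-2.13,-2.67) + 0.411·(-3.49,-4.18) = (-2.6890,-3.2906)
  v4: (1-0.411)·(0.21,-2.93) + 0.411·(-1.39,-5.51) = (-0.4476,-3.9904)
  v5: (1-0.411)·(4.89,-0.1) + 0.411·(2.98,-1.96) = (4.1050,-0.8645)
Shoelace sum Σ(x_i·y_{i+1} − x_{i+1}·y_i):
  i=1: -1.4320·0.6140 − -4.1517·2.7186 = +10.4076 (running +10.4076)
  i=2: -4.1517·-3.2906 − -2.6890·0.6140 = +15.3126 (running +25.7202)
  i=3: -2.6890·-3.9904 − -0.4476·-3.2906 = +9.2571 (running +34.9773)
  i=4: -0.4476·-0.8645 − 4.1050·-3.9904 = +16.7674 (running +51.7447)
  i=5: 4.1050·2.7186 − -1.4320·-0.8645 = +9.9220 (running +61.6667)
Area = |Σ|/2 = |61.6667|/2 = 30.8334

Area at t=0.411: 30.8334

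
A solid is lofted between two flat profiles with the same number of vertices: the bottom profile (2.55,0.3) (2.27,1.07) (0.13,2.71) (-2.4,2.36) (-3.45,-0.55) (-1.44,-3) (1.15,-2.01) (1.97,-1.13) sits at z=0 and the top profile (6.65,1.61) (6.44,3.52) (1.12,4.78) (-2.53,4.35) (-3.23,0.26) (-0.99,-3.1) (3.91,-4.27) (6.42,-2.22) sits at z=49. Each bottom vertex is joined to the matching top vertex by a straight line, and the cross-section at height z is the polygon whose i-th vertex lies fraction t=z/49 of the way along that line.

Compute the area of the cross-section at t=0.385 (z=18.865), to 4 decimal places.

Area at t=0.385: 37.9427

Cross-section at t=0.385: each vertex is (1-t)·p0[i] + t·p1[i].
  v1: (1-0.385)·(2.55,0.3) + 0.385·(6.65,1.61) = (4.1285,0.8044)
  v2: (1-0.385)·(2.27,1.07) + 0.385·(6.44,3.52) = (3.8754,2.0133)
  v3: (1-0.385)·(0.13,2.71) + 0.385·(1.12,4.78) = (0.5111,3.5069)
  v4: (1-0.385)·(-2.4,2.36) + 0.385·(-2.53,4.35) = (-2.4501,3.1261)
  v5: (1-0.385)·(-3.45,-0.55) + 0.385·(-3.23,0.26) = (-3.3653,-0.2381)
  v6: (1-0.385)·(-1.44,-3) + 0.385·(-0.99,-3.1) = (-1.2668,-3.0385)
  v7: (1-0.385)·(1.15,-2.01) + 0.385·(3.91,-4.27) = (2.2126,-2.8801)
  v8: (1-0.385)·(1.97,-1.13) + 0.385·(6.42,-2.22) = (3.6833,-1.5497)
Shoelace sum Σ(x_i·y_{i+1} − x_{i+1}·y_i):
  i=1: 4.1285·2.0133 − 3.8754·0.8044 = +5.1945 (running +5.1945)
  i=2: 3.8754·3.5069 − 0.5111·2.0133 = +12.5619 (running +17.7564)
  i=3: 0.5111·3.1261 − -2.4501·3.5069 = +10.1901 (running +27.9466)
  i=4: -2.4501·-0.2381 − -3.3653·3.1261 = +11.1039 (running +39.0505)
  i=5: -3.3653·-3.0385 − -1.2668·-0.2381 = +9.9238 (running +48.9743)
  i=6: -1.2668·-2.8801 − 2.2126·-3.0385 = +10.3714 (running +59.3456)
  i=7: 2.2126·-1.5497 − 3.6833·-2.8801 = +7.1794 (running +66.5250)
  i=8: 3.6833·0.8044 − 4.1285·-1.5497 = +9.3604 (running +75.8853)
Area = |Σ|/2 = |75.8853|/2 = 37.9427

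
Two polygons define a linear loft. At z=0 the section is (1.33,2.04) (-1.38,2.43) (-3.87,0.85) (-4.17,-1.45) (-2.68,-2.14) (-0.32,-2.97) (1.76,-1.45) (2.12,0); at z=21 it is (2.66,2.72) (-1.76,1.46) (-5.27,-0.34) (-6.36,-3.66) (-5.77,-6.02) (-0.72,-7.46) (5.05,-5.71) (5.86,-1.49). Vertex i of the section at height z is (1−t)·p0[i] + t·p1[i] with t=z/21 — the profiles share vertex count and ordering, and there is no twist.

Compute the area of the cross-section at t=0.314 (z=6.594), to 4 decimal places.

Area at t=0.314: 39.8323

Cross-section at t=0.314: each vertex is (1-t)·p0[i] + t·p1[i].
  v1: (1-0.314)·(1.33,2.04) + 0.314·(2.66,2.72) = (1.7476,2.2535)
  v2: (1-0.314)·(-1.38,2.43) + 0.314·(-1.76,1.46) = (-1.4993,2.1254)
  v3: (1-0.314)·(-3.87,0.85) + 0.314·(-5.27,-0.34) = (-4.3096,0.4763)
  v4: (1-0.314)·(-4.17,-1.45) + 0.314·(-6.36,-3.66) = (-4.8577,-2.1439)
  v5: (1-0.314)·(-2.68,-2.14) + 0.314·(-5.77,-6.02) = (-3.6503,-3.3583)
  v6: (1-0.314)·(-0.32,-2.97) + 0.314·(-0.72,-7.46) = (-0.4456,-4.3799)
  v7: (1-0.314)·(1.76,-1.45) + 0.314·(5.05,-5.71) = (2.7931,-2.7876)
  v8: (1-0.314)·(2.12,0) + 0.314·(5.86,-1.49) = (3.2944,-0.4679)
Shoelace sum Σ(x_i·y_{i+1} − x_{i+1}·y_i):
  i=1: 1.7476·2.1254 − -1.4993·2.2535 = +7.0932 (running +7.0932)
  i=2: -1.4993·0.4763 − -4.3096·2.1254 = +8.4455 (running +15.5387)
  i=3: -4.3096·-2.1439 − -4.8577·0.4763 = +11.5534 (running +27.0921)
  i=4: -4.8577·-3.3583 − -3.6503·-2.1439 = +8.4876 (running +35.5798)
  i=5: -3.6503·-4.3799 − -0.4456·-3.3583 = +14.4912 (running +50.0709)
  i=6: -0.4456·-2.7876 − 2.7931·-4.3799 = +13.4754 (running +63.5463)
  i=7: 2.7931·-0.4679 − 3.2944·-2.7876 = +7.8767 (running +71.4230)
  i=8: 3.2944·2.2535 − 1.7476·-0.4679 = +8.2415 (running +79.6646)
Area = |Σ|/2 = |79.6646|/2 = 39.8323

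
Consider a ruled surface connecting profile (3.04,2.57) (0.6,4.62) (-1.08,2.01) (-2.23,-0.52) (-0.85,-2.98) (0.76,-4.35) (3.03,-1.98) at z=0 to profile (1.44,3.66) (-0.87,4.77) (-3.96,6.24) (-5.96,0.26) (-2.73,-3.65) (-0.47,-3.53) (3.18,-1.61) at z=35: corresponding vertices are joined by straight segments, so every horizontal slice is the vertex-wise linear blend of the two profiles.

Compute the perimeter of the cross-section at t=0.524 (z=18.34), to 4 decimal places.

Perimeter at t=0.524: 24.6335

Cross-section at t=0.524: each vertex is (1-t)·p0[i] + t·p1[i].
  v1: (1-0.524)·(3.04,2.57) + 0.524·(1.44,3.66) = (2.2016,3.1412)
  v2: (1-0.524)·(0.6,4.62) + 0.524·(-0.87,4.77) = (-0.1703,4.6986)
  v3: (1-0.524)·(-1.08,2.01) + 0.524·(-3.96,6.24) = (-2.5891,4.2265)
  v4: (1-0.524)·(-2.23,-0.52) + 0.524·(-5.96,0.26) = (-4.1845,-0.1113)
  v5: (1-0.524)·(-0.85,-2.98) + 0.524·(-2.73,-3.65) = (-1.8351,-3.3311)
  v6: (1-0.524)·(0.76,-4.35) + 0.524·(-0.47,-3.53) = (0.1155,-3.9203)
  v7: (1-0.524)·(3.03,-1.98) + 0.524·(3.18,-1.61) = (3.1086,-1.7861)
Perimeter = Σ |v_{i+1} − v_i|:
  edge 1→2: √(-2.3719² + 1.5574²) = 2.8375 (running 2.8375)
  edge 2→3: √(-2.4188² + -0.4721²) = 2.4645 (running 5.3020)
  edge 3→4: √(-1.5954² + -4.3378²) = 4.6219 (running 9.9239)
  edge 4→5: √(2.3494² + -3.2198²) = 3.9858 (running 13.9097)
  edge 5→6: √(1.9506² + -0.5892²) = 2.0377 (running 15.9473)
  edge 6→7: √(2.9931² + 2.1342²) = 3.6761 (running 19.6234)
  edge 7→1: √(-0.9070² + 4.9273²) = 5.0101 (running 24.6335)
Perimeter = 24.6335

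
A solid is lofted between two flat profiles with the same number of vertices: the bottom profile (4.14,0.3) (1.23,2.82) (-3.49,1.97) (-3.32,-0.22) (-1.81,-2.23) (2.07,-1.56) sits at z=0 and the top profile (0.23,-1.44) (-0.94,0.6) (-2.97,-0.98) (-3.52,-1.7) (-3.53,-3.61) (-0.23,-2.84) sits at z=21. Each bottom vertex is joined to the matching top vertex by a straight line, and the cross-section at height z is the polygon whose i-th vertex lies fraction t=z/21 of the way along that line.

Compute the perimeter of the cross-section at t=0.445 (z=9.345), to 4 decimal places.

Cross-section at t=0.445: each vertex is (1-t)·p0[i] + t·p1[i].
  v1: (1-0.445)·(4.14,0.3) + 0.445·(0.23,-1.44) = (2.4000,-0.4743)
  v2: (1-0.445)·(1.23,2.82) + 0.445·(-0.94,0.6) = (0.2643,1.8321)
  v3: (1-0.445)·(-3.49,1.97) + 0.445·(-2.97,-0.98) = (-3.2586,0.6572)
  v4: (1-0.445)·(-3.32,-0.22) + 0.445·(-3.52,-1.7) = (-3.4090,-0.8786)
  v5: (1-0.445)·(-1.81,-2.23) + 0.445·(-3.53,-3.61) = (-2.5754,-2.8441)
  v6: (1-0.445)·(2.07,-1.56) + 0.445·(-0.23,-2.84) = (1.0465,-2.1296)
Perimeter = Σ |v_{i+1} − v_i|:
  edge 1→2: √(-2.1357² + 2.3064²) = 3.1434 (running 3.1434)
  edge 2→3: √(-3.5230² + -1.1748²) = 3.7137 (running 6.8570)
  edge 3→4: √(-0.1504² + -1.5358²) = 1.5432 (running 8.4002)
  edge 4→5: √(0.8336² + -1.9655²) = 2.1350 (running 10.5352)
  edge 5→6: √(3.6219² + 0.7145²) = 3.6917 (running 14.2269)
  edge 6→1: √(1.3535² + 1.6553²) = 2.1383 (running 16.3652)
Perimeter = 16.3652

Perimeter at t=0.445: 16.3652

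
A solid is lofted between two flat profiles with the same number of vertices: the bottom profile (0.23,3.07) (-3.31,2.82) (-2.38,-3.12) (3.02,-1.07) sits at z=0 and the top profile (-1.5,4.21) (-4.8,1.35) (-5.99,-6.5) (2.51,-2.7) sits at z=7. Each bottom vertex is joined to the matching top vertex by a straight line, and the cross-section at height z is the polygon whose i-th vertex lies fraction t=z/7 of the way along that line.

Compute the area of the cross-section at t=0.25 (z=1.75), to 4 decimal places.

Area at t=0.25: 30.1167

Cross-section at t=0.25: each vertex is (1-t)·p0[i] + t·p1[i].
  v1: (1-0.25)·(0.23,3.07) + 0.25·(-1.5,4.21) = (-0.2025,3.3550)
  v2: (1-0.25)·(-3.31,2.82) + 0.25·(-4.8,1.35) = (-3.6825,2.4525)
  v3: (1-0.25)·(-2.38,-3.12) + 0.25·(-5.99,-6.5) = (-3.2825,-3.9650)
  v4: (1-0.25)·(3.02,-1.07) + 0.25·(2.51,-2.7) = (2.8925,-1.4775)
Shoelace sum Σ(x_i·y_{i+1} − x_{i+1}·y_i):
  i=1: -0.2025·2.4525 − -3.6825·3.3550 = +11.8582 (running +11.8582)
  i=2: -3.6825·-3.9650 − -3.2825·2.4525 = +22.6514 (running +34.5096)
  i=3: -3.2825·-1.4775 − 2.8925·-3.9650 = +16.3187 (running +50.8283)
  i=4: 2.8925·3.3550 − -0.2025·-1.4775 = +9.4051 (running +60.2334)
Area = |Σ|/2 = |60.2334|/2 = 30.1167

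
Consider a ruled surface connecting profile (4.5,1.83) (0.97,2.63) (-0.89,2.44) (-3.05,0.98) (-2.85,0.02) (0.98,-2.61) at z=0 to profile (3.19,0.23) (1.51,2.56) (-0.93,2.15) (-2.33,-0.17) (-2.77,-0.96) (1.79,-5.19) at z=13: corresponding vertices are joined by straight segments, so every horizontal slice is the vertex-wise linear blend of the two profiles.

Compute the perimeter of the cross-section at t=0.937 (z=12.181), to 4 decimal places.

Perimeter at t=0.937: 20.5773

Cross-section at t=0.937: each vertex is (1-t)·p0[i] + t·p1[i].
  v1: (1-0.937)·(4.5,1.83) + 0.937·(3.19,0.23) = (3.2725,0.3308)
  v2: (1-0.937)·(0.97,2.63) + 0.937·(1.51,2.56) = (1.4760,2.5644)
  v3: (1-0.937)·(-0.89,2.44) + 0.937·(-0.93,2.15) = (-0.9275,2.1683)
  v4: (1-0.937)·(-3.05,0.98) + 0.937·(-2.33,-0.17) = (-2.3754,-0.0976)
  v5: (1-0.937)·(-2.85,0.02) + 0.937·(-2.77,-0.96) = (-2.7750,-0.8983)
  v6: (1-0.937)·(0.98,-2.61) + 0.937·(1.79,-5.19) = (1.7390,-5.0275)
Perimeter = Σ |v_{i+1} − v_i|:
  edge 1→2: √(-1.7965² + 2.2336²) = 2.8665 (running 2.8665)
  edge 2→3: √(-2.4035² + -0.3961²) = 2.4359 (running 5.3023)
  edge 3→4: √(-1.4479² + -2.2658²) = 2.6889 (running 7.9913)
  edge 4→5: √(-0.3997² + -0.8007²) = 0.8949 (running 8.8862)
  edge 5→6: √(4.5140² + -4.1292²) = 6.1177 (running 15.0039)
  edge 6→1: √(1.5336² + 5.3583²) = 5.5734 (running 20.5773)
Perimeter = 20.5773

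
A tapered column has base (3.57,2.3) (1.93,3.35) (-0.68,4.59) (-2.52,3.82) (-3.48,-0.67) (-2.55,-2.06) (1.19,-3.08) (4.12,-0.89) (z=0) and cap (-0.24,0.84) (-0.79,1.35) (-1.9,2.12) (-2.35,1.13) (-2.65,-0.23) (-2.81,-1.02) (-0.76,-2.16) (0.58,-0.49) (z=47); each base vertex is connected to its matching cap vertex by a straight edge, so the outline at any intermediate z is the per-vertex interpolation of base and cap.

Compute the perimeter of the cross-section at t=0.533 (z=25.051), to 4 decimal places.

Perimeter at t=0.533: 16.9651

Cross-section at t=0.533: each vertex is (1-t)·p0[i] + t·p1[i].
  v1: (1-0.533)·(3.57,2.3) + 0.533·(-0.24,0.84) = (1.5393,1.5218)
  v2: (1-0.533)·(1.93,3.35) + 0.533·(-0.79,1.35) = (0.4802,2.2840)
  v3: (1-0.533)·(-0.68,4.59) + 0.533·(-1.9,2.12) = (-1.3303,3.2735)
  v4: (1-0.533)·(-2.52,3.82) + 0.533·(-2.35,1.13) = (-2.4294,2.3862)
  v5: (1-0.533)·(-3.48,-0.67) + 0.533·(-2.65,-0.23) = (-3.0376,-0.4355)
  v6: (1-0.533)·(-2.55,-2.06) + 0.533·(-2.81,-1.02) = (-2.6886,-1.5057)
  v7: (1-0.533)·(1.19,-3.08) + 0.533·(-0.76,-2.16) = (0.1506,-2.5896)
  v8: (1-0.533)·(4.12,-0.89) + 0.533·(0.58,-0.49) = (2.2332,-0.6768)
Perimeter = Σ |v_{i+1} − v_i|:
  edge 1→2: √(-1.0590² + 0.7622²) = 1.3048 (running 1.3048)
  edge 2→3: √(-1.8105² + 0.9895²) = 2.0633 (running 3.3680)
  edge 3→4: √(-1.0991² + -0.8873²) = 1.4126 (running 4.7806)
  edge 4→5: √(-0.6082² + -2.8217²) = 2.8865 (running 7.6671)
  edge 5→6: √(0.3490² + -1.0702²) = 1.1257 (running 8.7928)
  edge 6→7: √(2.8392² + -1.0840²) = 3.0391 (running 11.8319)
  edge 7→8: √(2.0825² + 1.9128²) = 2.8277 (running 14.6596)
  edge 8→1: √(-0.6939² + 2.1986²) = 2.3055 (running 16.9651)
Perimeter = 16.9651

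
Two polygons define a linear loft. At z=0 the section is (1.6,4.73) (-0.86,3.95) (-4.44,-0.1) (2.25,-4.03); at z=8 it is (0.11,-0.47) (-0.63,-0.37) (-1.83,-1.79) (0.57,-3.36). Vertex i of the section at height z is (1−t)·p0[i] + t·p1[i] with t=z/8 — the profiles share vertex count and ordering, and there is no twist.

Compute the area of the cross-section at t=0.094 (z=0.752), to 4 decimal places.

Area at t=0.094: 27.8293

Cross-section at t=0.094: each vertex is (1-t)·p0[i] + t·p1[i].
  v1: (1-0.094)·(1.6,4.73) + 0.094·(0.11,-0.47) = (1.4599,4.2412)
  v2: (1-0.094)·(-0.86,3.95) + 0.094·(-0.63,-0.37) = (-0.8384,3.5439)
  v3: (1-0.094)·(-4.44,-0.1) + 0.094·(-1.83,-1.79) = (-4.1947,-0.2589)
  v4: (1-0.094)·(2.25,-4.03) + 0.094·(0.57,-3.36) = (2.0921,-3.9670)
Shoelace sum Σ(x_i·y_{i+1} − x_{i+1}·y_i):
  i=1: 1.4599·3.5439 − -0.8384·4.2412 = +8.7296 (running +8.7296)
  i=2: -0.8384·-0.2589 − -4.1947·3.5439 = +15.0826 (running +23.8122)
  i=3: -4.1947·-3.9670 − 2.0921·-0.2589 = +17.1819 (running +40.9941)
  i=4: 2.0921·4.2412 − 1.4599·-3.9670 = +14.6645 (running +55.6586)
Area = |Σ|/2 = |55.6586|/2 = 27.8293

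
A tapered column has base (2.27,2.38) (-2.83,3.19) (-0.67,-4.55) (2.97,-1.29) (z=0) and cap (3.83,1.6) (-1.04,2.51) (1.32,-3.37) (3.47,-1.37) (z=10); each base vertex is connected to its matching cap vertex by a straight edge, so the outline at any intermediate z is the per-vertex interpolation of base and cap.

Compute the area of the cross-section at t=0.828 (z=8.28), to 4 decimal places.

Area at t=0.828: 17.7025

Cross-section at t=0.828: each vertex is (1-t)·p0[i] + t·p1[i].
  v1: (1-0.828)·(2.27,2.38) + 0.828·(3.83,1.6) = (3.5617,1.7342)
  v2: (1-0.828)·(-2.83,3.19) + 0.828·(-1.04,2.51) = (-1.3479,2.6270)
  v3: (1-0.828)·(-0.67,-4.55) + 0.828·(1.32,-3.37) = (0.9777,-3.5730)
  v4: (1-0.828)·(2.97,-1.29) + 0.828·(3.47,-1.37) = (3.3840,-1.3562)
Shoelace sum Σ(x_i·y_{i+1} − x_{i+1}·y_i):
  i=1: 3.5617·2.6270 − -1.3479·1.7342 = +11.6938 (running +11.6938)
  i=2: -1.3479·-3.5730 − 0.9777·2.6270 = +2.2475 (running +13.9413)
  i=3: 0.9777·-1.3562 − 3.3840·-3.5730 = +10.7649 (running +24.7062)
  i=4: 3.3840·1.7342 − 3.5617·-1.3562 = +10.6989 (running +35.4051)
Area = |Σ|/2 = |35.4051|/2 = 17.7025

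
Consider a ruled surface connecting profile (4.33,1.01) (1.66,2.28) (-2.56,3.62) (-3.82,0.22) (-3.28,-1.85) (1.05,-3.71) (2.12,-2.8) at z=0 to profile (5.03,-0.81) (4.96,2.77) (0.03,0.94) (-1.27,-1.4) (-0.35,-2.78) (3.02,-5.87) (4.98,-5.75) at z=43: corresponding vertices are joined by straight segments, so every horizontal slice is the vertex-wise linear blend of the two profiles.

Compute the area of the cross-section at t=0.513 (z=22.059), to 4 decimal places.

Cross-section at t=0.513: each vertex is (1-t)·p0[i] + t·p1[i].
  v1: (1-0.513)·(4.33,1.01) + 0.513·(5.03,-0.81) = (4.6891,0.0763)
  v2: (1-0.513)·(1.66,2.28) + 0.513·(4.96,2.77) = (3.3529,2.5314)
  v3: (1-0.513)·(-2.56,3.62) + 0.513·(0.03,0.94) = (-1.2313,2.2452)
  v4: (1-0.513)·(-3.82,0.22) + 0.513·(-1.27,-1.4) = (-2.5118,-0.6111)
  v5: (1-0.513)·(-3.28,-1.85) + 0.513·(-0.35,-2.78) = (-1.7769,-2.3271)
  v6: (1-0.513)·(1.05,-3.71) + 0.513·(3.02,-5.87) = (2.0606,-4.8181)
  v7: (1-0.513)·(2.12,-2.8) + 0.513·(4.98,-5.75) = (3.5872,-4.3133)
Shoelace sum Σ(x_i·y_{i+1} − x_{i+1}·y_i):
  i=1: 4.6891·2.5314 − 3.3529·0.0763 = +11.6139 (running +11.6139)
  i=2: 3.3529·2.2452 − -1.2313·2.5314 = +10.6447 (running +22.2586)
  i=3: -1.2313·-0.6111 − -2.5118·2.2452 = +6.3919 (running +28.6506)
  i=4: -2.5118·-2.3271 − -1.7769·-0.6111 = +4.7595 (running +33.4101)
  i=5: -1.7769·-4.8181 − 2.0606·-2.3271 = +13.3565 (running +46.7666)
  i=6: 2.0606·-4.3133 − 3.5872·-4.8181 = +8.3952 (running +55.1618)
  i=7: 3.5872·0.0763 − 4.6891·-4.3133 = +20.4996 (running +75.6613)
Area = |Σ|/2 = |75.6613|/2 = 37.8307

Area at t=0.513: 37.8307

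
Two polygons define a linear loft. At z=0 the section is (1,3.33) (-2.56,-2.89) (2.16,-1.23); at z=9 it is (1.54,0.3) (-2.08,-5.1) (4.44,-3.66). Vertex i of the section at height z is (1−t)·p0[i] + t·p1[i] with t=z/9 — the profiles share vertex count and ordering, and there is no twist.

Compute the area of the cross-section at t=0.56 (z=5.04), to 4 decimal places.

Area at t=0.56: 13.7376

Cross-section at t=0.56: each vertex is (1-t)·p0[i] + t·p1[i].
  v1: (1-0.56)·(1,3.33) + 0.56·(1.54,0.3) = (1.3024,1.6332)
  v2: (1-0.56)·(-2.56,-2.89) + 0.56·(-2.08,-5.1) = (-2.2912,-4.1276)
  v3: (1-0.56)·(2.16,-1.23) + 0.56·(4.44,-3.66) = (3.4368,-2.5908)
Shoelace sum Σ(x_i·y_{i+1} − x_{i+1}·y_i):
  i=1: 1.3024·-4.1276 − -2.2912·1.6332 = -1.6338 (running -1.6338)
  i=2: -2.2912·-2.5908 − 3.4368·-4.1276 = +20.1218 (running +18.4880)
  i=3: 3.4368·1.6332 − 1.3024·-2.5908 = +8.9872 (running +27.4752)
Area = |Σ|/2 = |27.4752|/2 = 13.7376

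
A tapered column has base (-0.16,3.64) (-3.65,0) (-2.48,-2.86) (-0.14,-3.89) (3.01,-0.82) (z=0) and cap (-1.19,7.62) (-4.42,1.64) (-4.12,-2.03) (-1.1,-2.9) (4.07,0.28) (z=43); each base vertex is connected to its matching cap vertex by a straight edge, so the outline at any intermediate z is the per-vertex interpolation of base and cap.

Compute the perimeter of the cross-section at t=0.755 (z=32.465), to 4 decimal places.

Cross-section at t=0.755: each vertex is (1-t)·p0[i] + t·p1[i].
  v1: (1-0.755)·(-0.16,3.64) + 0.755·(-1.19,7.62) = (-0.9376,6.6449)
  v2: (1-0.755)·(-3.65,0) + 0.755·(-4.42,1.64) = (-4.2313,1.2382)
  v3: (1-0.755)·(-2.48,-2.86) + 0.755·(-4.12,-2.03) = (-3.7182,-2.2333)
  v4: (1-0.755)·(-0.14,-3.89) + 0.755·(-1.1,-2.9) = (-0.8648,-3.1425)
  v5: (1-0.755)·(3.01,-0.82) + 0.755·(4.07,0.28) = (3.8103,0.0105)
Perimeter = Σ |v_{i+1} − v_i|:
  edge 1→2: √(-3.2937² + -5.4067²) = 6.3309 (running 6.3309)
  edge 2→3: √(0.5131² + -3.4715²) = 3.5093 (running 9.8402)
  edge 3→4: √(2.8534² + -0.9092²) = 2.9948 (running 12.8350)
  edge 4→5: √(4.6751² + 3.1530²) = 5.6390 (running 18.4740)
  edge 5→1: √(-4.7480² + 6.6344²) = 8.1583 (running 26.6323)
Perimeter = 26.6323

Perimeter at t=0.755: 26.6323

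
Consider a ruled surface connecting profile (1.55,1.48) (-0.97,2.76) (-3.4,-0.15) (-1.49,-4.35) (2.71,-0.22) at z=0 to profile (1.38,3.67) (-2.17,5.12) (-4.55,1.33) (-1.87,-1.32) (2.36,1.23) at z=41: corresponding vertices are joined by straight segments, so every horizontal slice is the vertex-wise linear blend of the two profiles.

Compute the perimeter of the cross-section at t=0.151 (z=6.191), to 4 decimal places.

Perimeter at t=0.151: 19.1858

Cross-section at t=0.151: each vertex is (1-t)·p0[i] + t·p1[i].
  v1: (1-0.151)·(1.55,1.48) + 0.151·(1.38,3.67) = (1.5243,1.8107)
  v2: (1-0.151)·(-0.97,2.76) + 0.151·(-2.17,5.12) = (-1.1512,3.1164)
  v3: (1-0.151)·(-3.4,-0.15) + 0.151·(-4.55,1.33) = (-3.5736,0.0735)
  v4: (1-0.151)·(-1.49,-4.35) + 0.151·(-1.87,-1.32) = (-1.5474,-3.8925)
  v5: (1-0.151)·(2.71,-0.22) + 0.151·(2.36,1.23) = (2.6572,-0.0011)
Perimeter = Σ |v_{i+1} − v_i|:
  edge 1→2: √(-2.6755² + 1.3057²) = 2.9771 (running 2.9771)
  edge 2→3: √(-2.4224² + -3.0429²) = 3.8894 (running 6.8665)
  edge 3→4: √(2.0263² + -3.9659²) = 4.4536 (running 11.3201)
  edge 4→5: √(4.2045² + 3.8914²) = 5.7290 (running 17.0491)
  edge 5→1: √(-1.1328² + 1.8117²) = 2.1367 (running 19.1858)
Perimeter = 19.1858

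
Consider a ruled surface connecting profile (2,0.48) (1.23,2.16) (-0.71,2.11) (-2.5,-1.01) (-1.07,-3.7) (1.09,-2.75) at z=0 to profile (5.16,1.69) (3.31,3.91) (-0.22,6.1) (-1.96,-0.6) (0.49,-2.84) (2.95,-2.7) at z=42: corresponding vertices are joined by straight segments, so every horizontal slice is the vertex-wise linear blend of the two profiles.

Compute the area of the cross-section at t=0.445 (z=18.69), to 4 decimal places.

Cross-section at t=0.445: each vertex is (1-t)·p0[i] + t·p1[i].
  v1: (1-0.445)·(2,0.48) + 0.445·(5.16,1.69) = (3.4062,1.0185)
  v2: (1-0.445)·(1.23,2.16) + 0.445·(3.31,3.91) = (2.1556,2.9387)
  v3: (1-0.445)·(-0.71,2.11) + 0.445·(-0.22,6.1) = (-0.4919,3.8855)
  v4: (1-0.445)·(-2.5,-1.01) + 0.445·(-1.96,-0.6) = (-2.2597,-0.8276)
  v5: (1-0.445)·(-1.07,-3.7) + 0.445·(0.49,-2.84) = (-0.3758,-3.3173)
  v6: (1-0.445)·(1.09,-2.75) + 0.445·(2.95,-2.7) = (1.9177,-2.7277)
Shoelace sum Σ(x_i·y_{i+1} − x_{i+1}·y_i):
  i=1: 3.4062·2.9387 − 2.1556·1.0185 = +7.8146 (running +7.8146)
  i=2: 2.1556·3.8855 − -0.4919·2.9387 = +9.8214 (running +17.6360)
  i=3: -0.4919·-0.8276 − -2.2597·3.8855 = +9.1873 (running +26.8233)
  i=4: -2.2597·-3.3173 − -0.3758·-0.8276 = +7.1851 (running +34.0084)
  i=5: -0.3758·-2.7277 − 1.9177·-3.3173 = +7.3867 (running +41.3951)
  i=6: 1.9177·1.0185 − 3.4062·-2.7277 = +11.2443 (running +52.6394)
Area = |Σ|/2 = |52.6394|/2 = 26.3197

Area at t=0.445: 26.3197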